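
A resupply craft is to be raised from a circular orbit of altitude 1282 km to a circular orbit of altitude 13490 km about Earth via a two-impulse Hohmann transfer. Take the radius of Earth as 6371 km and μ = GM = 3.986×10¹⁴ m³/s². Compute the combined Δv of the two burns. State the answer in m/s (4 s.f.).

r₁ = 6371 + 1282 = 7653.0 km = 7.6530×10⁶ m.
r₂ = 6371 + 13490 = 19861 km = 1.9861×10⁷ m.
Transfer ellipse a_t = (r₁ + r₂)/2 = 1.376×10⁷ m.
At r₁: circular v_c1 = √(μ/r₁) = 7217 m/s; transfer-perigee v_p = √[μ(2/r₁ − 1/a_t)] = 8671 m/s.
Δv₁ = v_p − v_c1 = 1455 m/s.
At r₂: circular v_c2 = √(μ/r₂) = 4480 m/s; transfer-apogee v_a = √[μ(2/r₂ − 1/a_t)] = 3341 m/s.
Δv₂ = v_c2 − v_a = 1139 m/s.
Total Δv = Δv₁ + Δv₂ = 2593 m/s.

Δv_total ≈ 2593 m/s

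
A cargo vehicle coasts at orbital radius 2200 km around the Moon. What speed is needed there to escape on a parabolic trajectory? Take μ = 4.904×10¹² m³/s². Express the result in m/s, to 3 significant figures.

r = 2200 km = 2.200×10⁶ m.
Escape speed v_esc = √(2μ/r) = √(2 × 4.904×10¹² / 2.200×10⁶) = √(4.458×10⁶) = 2111 m/s.

v_esc ≈ 2110 m/s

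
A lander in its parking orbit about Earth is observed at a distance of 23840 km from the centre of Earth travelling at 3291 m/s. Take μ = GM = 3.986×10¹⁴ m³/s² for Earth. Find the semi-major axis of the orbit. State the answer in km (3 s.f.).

r = 2.384×10⁷ m.
Vis-viva rearranged: 1/a = 2/r − v²/μ = 8.389×10⁻⁸ − 2.717×10⁻⁸ = 5.672×10⁻⁸ m⁻¹.
a = 1.763×10⁷ m = 17630 km.

a ≈ 17600 km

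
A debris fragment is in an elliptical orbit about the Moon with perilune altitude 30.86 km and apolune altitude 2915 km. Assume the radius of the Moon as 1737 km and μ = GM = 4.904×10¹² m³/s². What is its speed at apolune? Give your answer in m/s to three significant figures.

r_p = 1737 + 30.86 = 1767.9 km = 1.7679×10⁶ m.
r_a = 1737 + 2915 = 4652.0 km = 4.6520×10⁶ m.
Semi-major axis a = (r_p + r_a)/2 = 3209.9 km = 3.210×10⁶ m.
Vis-viva: v² = μ(2/r − 1/a) = 4.904×10¹² × (4.299×10⁻⁷ − 3.115×10⁻⁷) = 5.806×10⁵ m²/s².
v = 762.0 m/s.

v ≈ 762 m/s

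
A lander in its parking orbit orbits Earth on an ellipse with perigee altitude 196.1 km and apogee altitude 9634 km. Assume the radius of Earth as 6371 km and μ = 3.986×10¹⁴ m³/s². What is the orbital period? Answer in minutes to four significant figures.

T ≈ 198.9 minutes

r_p = 6371 + 196.1 = 6567.1 km = 6.5671×10⁶ m.
r_a = 6371 + 9634 = 16005 km = 1.6005×10⁷ m.
Semi-major axis a = (r_p + r_a)/2 = (6567.1 + 16005)/2 = 11286 km = 1.129×10⁷ m.
By Kepler's third law T = 2π√(a³/μ) = 2π × 1.899×10³ = 1.193×10⁴ s.
= 198.9 minutes.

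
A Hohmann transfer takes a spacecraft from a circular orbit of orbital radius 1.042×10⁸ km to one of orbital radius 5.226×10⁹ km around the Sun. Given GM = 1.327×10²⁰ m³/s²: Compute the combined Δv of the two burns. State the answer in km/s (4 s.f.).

Δv_total ≈ 18.33 km/s

r₁ = 1.042×10⁸ km = 1.042×10¹¹ m.
r₂ = 5.226×10⁹ km = 5.226×10¹² m.
Transfer ellipse a_t = (r₁ + r₂)/2 = 2.665×10¹² m.
At r₁: circular v_c1 = √(μ/r₁) = 35690 m/s; transfer-perihelion v_p = √[μ(2/r₁ − 1/a_t)] = 49970 m/s.
Δv₁ = v_p − v_c1 = 14290 m/s.
At r₂: circular v_c2 = √(μ/r₂) = 5039 m/s; transfer-aphelion v_a = √[μ(2/r₂ − 1/a_t)] = 996.4 m/s.
Δv₂ = v_c2 − v_a = 4043 m/s.
Total Δv = Δv₁ + Δv₂ = 18330 m/s = 18.33 km/s.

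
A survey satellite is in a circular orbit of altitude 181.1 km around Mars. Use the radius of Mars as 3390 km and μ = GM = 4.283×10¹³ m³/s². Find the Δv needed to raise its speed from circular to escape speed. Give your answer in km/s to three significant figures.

Δv ≈ 1.43 km/s

r = 3390 + 181.1 = 3571.1 km = 3.5711×10⁶ m.
Circular speed v_c = √(μ/r) = 3463 m/s.
Escape speed v_esc = √(2μ/r) = √2 × v_c = 4898 m/s.
Δv = v_esc − v_c = 1434 m/s = 1.434 km/s.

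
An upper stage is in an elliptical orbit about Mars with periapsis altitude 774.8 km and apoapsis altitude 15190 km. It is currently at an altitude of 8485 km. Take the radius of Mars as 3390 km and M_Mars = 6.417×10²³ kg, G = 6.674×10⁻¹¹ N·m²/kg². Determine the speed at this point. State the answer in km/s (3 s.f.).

v ≈ 1.86 km/s

μ = GM = 6.674×10⁻¹¹ × 6.417×10²³ = 4.283×10¹³ m³/s².
r_p = 3390 + 774.8 = 4164.8 km = 4.1648×10⁶ m.
r_a = 3390 + 15190 = 18580 km = 1.8580×10⁷ m.
r = 3390 + 8485 = 11875 km = 1.188×10⁷ m.
Semi-major axis a = (r_p + r_a)/2 = 11372 km = 1.137×10⁷ m.
Vis-viva: v² = μ(2/r − 1/a) = 4.283×10¹³ × (1.684×10⁻⁷ − 8.793×10⁻⁸) = 3.447×10⁶ m²/s².
v = 1857 m/s = 1.857 km/s.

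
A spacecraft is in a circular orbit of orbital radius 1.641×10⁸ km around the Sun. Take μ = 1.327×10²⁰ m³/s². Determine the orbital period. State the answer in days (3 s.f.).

T ≈ 420 days

r = 1.641×10⁸ km = 1.641×10¹¹ m.
Kepler's third law: T = 2π√(r³/μ) = 2π√((1.641×10¹¹)³ / 1.327×10²⁰).
r³/μ = 3.330×10¹³ s², so T = 2π × 5.771×10⁶ = 3.626×10⁷ s.
Converting: 3.626×10⁷ s ÷ 86400 = 419.7 days.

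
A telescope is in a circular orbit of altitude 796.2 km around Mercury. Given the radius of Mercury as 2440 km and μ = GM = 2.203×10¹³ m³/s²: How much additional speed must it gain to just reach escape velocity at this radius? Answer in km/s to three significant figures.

Δv ≈ 1.08 km/s

r = 2440 + 796.2 = 3236.2 km = 3.2362×10⁶ m.
Circular speed v_c = √(μ/r) = 2609 m/s.
Escape speed v_esc = √(2μ/r) = √2 × v_c = 3690 m/s.
Δv = v_esc − v_c = 1081 m/s = 1.081 km/s.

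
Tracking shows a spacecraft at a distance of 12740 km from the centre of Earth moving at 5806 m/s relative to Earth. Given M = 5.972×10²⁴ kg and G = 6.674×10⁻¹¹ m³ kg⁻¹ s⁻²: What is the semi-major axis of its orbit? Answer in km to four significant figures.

μ = GM = 6.674×10⁻¹¹ × 5.972×10²⁴ = 3.986×10¹⁴ m³/s².
r = 1.274×10⁷ m.
Specific orbital energy ε = v²/2 − μ/r = (5806)²/2 − 3.986×10¹⁴/1.274×10⁷ = -1.443×10⁷ J/kg.
Since ε = −μ/(2a), a = −μ/(2ε) = 1.381×10⁷ m = 13810 km.

a ≈ 13810 km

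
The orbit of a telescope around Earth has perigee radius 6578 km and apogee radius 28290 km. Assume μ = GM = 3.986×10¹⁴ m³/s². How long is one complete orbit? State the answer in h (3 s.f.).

T ≈ 6.36 h

Semi-major axis a = (r_p + r_a)/2 = (6578.0 + 28290)/2 = 17434 km = 1.743×10⁷ m.
By Kepler's third law T = 2π√(a³/μ) = 2π × 3.646×10³ = 2.291×10⁴ s.
= 6.364 h.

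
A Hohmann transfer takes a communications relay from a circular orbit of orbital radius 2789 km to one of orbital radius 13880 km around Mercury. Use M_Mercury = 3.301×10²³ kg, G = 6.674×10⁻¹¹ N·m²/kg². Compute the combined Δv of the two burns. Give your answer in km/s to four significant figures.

Δv_total ≈ 1.348 km/s

μ = GM = 6.674×10⁻¹¹ × 3.301×10²³ = 2.203×10¹³ m³/s².
r₁ = 2789 km = 2.789×10⁶ m.
r₂ = 13880 km = 1.388×10⁷ m.
Transfer ellipse a_t = (r₁ + r₂)/2 = 8.334×10⁶ m.
At r₁: circular v_c1 = √(μ/r₁) = 2811 m/s; transfer-periherm v_p = √[μ(2/r₁ − 1/a_t)] = 3627 m/s.
Δv₁ = v_p − v_c1 = 816.4 m/s.
At r₂: circular v_c2 = √(μ/r₂) = 1260 m/s; transfer-apoherm v_a = √[μ(2/r₂ − 1/a_t)] = 728.8 m/s.
Δv₂ = v_c2 − v_a = 531.1 m/s.
Total Δv = Δv₁ + Δv₂ = 1348 m/s = 1.348 km/s.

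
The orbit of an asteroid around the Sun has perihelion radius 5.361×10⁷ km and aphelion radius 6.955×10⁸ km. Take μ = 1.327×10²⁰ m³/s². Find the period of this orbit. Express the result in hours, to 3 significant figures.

T ≈ 34700 hours

Semi-major axis a = (r_p + r_a)/2 = (5.3610×10⁷ + 6.9550×10⁸)/2 = 3.7456×10⁸ km = 3.746×10¹¹ m.
By Kepler's third law T = 2π√(a³/μ) = 2π × 1.990×10⁷ = 1.250×10⁸ s.
= 34730 hours.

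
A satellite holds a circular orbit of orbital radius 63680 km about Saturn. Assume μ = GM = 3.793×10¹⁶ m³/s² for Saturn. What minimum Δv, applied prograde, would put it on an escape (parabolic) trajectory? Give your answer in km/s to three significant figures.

r = 63680 km = 6.368×10⁷ m.
Circular speed v_c = √(μ/r) = 24410 m/s.
Escape speed v_esc = √(2μ/r) = √2 × v_c = 34510 m/s.
Δv = v_esc − v_c = 10110 m/s = 10.11 km/s.

Δv ≈ 10.1 km/s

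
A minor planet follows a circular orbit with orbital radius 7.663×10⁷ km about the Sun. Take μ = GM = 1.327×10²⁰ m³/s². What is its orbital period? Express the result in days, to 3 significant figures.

r = 7.663×10⁷ km = 7.663×10¹⁰ m.
Kepler's third law: T = 2π√(r³/μ) = 2π√((7.663×10¹⁰)³ / 1.327×10²⁰).
r³/μ = 3.391×10¹² s², so T = 2π × 1.841×10⁶ = 1.157×10⁷ s.
Converting: 1.157×10⁷ s ÷ 86400 = 133.9 days.

T ≈ 134 days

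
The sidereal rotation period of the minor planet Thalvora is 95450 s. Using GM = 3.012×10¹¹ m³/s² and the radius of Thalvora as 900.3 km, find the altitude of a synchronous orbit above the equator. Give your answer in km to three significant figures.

h_sync ≈ 3210 km

A synchronous orbit has period T, so by Kepler's third law a = (μT²/4π²)^(1/3).
μT²/4π² = 3.012×10¹¹ × (9.545×10⁴)² / 39.48 = 6.951×10¹⁹ m³.
a = 4.112×10⁶ m = 4111.6 km.
Altitude h = a − R = 4111.6 − 900.3 = 3211.3 km.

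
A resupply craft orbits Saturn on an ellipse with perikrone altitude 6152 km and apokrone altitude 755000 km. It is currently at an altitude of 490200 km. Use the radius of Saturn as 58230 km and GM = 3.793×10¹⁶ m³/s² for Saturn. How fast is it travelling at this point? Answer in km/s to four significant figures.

r_p = 58230 + 6152 = 64382 km = 6.4382×10⁷ m.
r_a = 58230 + 755000 = 813230 km = 8.1323×10⁸ m.
r = 58230 + 490200 = 5.4843×10⁵ km = 5.484×10⁸ m.
Semi-major axis a = (r_p + r_a)/2 = 4.3881×10⁵ km = 4.388×10⁸ m.
Vis-viva: v² = μ(2/r − 1/a) = 3.793×10¹⁶ × (3.647×10⁻⁹ − 2.279×10⁻⁹) = 5.188×10⁷ m²/s².
v = 7203 m/s = 7.203 km/s.

v ≈ 7.203 km/s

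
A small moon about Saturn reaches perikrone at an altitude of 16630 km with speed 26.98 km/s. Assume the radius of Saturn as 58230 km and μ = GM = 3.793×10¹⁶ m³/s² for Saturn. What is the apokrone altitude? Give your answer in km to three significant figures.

r_p = 58230 + 16630 = 74860 km = 7.486×10⁷ m.
Specific energy ε = v²/2 − μ/r = -1.427×10⁸ J/kg, so a = −μ/(2ε) = 1.329×10⁸ m.
The apsides satisfy r_p + r_a = 2a, so the apokrone radius is 2a − r_p = 1.909×10⁸ m = 1.9091×10⁵ km.
Apokrone altitude = 1.9091×10⁵ − 58230 = 1.3268×10⁵ km.

apokrone altitude ≈ 1.33×10⁵ km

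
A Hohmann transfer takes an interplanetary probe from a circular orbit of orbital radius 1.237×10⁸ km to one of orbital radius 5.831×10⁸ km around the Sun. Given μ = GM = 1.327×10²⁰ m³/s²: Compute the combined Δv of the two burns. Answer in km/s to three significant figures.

r₁ = 1.237×10⁸ km = 1.237×10¹¹ m.
r₂ = 5.831×10⁸ km = 5.831×10¹¹ m.
Transfer ellipse a_t = (r₁ + r₂)/2 = 3.534×10¹¹ m.
At r₁: circular v_c1 = √(μ/r₁) = 32750 m/s; transfer-perihelion v_p = √[μ(2/r₁ − 1/a_t)] = 42070 m/s.
Δv₁ = v_p − v_c1 = 9319 m/s.
At r₂: circular v_c2 = √(μ/r₂) = 15090 m/s; transfer-aphelion v_a = √[μ(2/r₂ − 1/a_t)] = 8925 m/s.
Δv₂ = v_c2 − v_a = 6160 m/s.
Total Δv = Δv₁ + Δv₂ = 15480 m/s = 15.48 km/s.

Δv_total ≈ 15.5 km/s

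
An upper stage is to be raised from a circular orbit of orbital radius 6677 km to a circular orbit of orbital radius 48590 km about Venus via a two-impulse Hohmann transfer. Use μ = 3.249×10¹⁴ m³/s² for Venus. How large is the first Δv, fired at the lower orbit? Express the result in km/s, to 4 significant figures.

Δv ≈ 2.274 km/s

r₁ = 6677 km = 6.677×10⁶ m.
r₂ = 48590 km = 4.859×10⁷ m.
Transfer ellipse a_t = (r₁ + r₂)/2 = 2.763×10⁷ m.
At r₁: circular v_c1 = √(μ/r₁) = 6976 m/s; transfer-periapsis v_p = √[μ(2/r₁ − 1/a_t)] = 9250 m/s.
Δv₁ = v_p − v_c1 = 2274 m/s.
= 2.274 km/s.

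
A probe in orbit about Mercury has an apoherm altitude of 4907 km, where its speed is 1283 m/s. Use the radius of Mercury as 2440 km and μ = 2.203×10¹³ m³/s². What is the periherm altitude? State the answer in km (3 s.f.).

r_a = 2440 + 4907 = 7347.0 km = 7.347×10⁶ m.
Specific energy ε = v²/2 − μ/r = -2.175×10⁶ J/kg, so a = −μ/(2ε) = 5.063×10⁶ m.
The apsides satisfy r_p + r_a = 2a, so the periherm radius is 2a − r_a = 2.780×10⁶ m = 2779.6 km.
Periherm altitude = 2779.6 − 2440 = 339.60 km.

periherm altitude ≈ 340 km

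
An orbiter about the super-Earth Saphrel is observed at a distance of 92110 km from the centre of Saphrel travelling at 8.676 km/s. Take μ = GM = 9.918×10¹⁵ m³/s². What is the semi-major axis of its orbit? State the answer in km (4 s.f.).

a ≈ 70800 km

r = 9.211×10⁷ m.
Specific orbital energy ε = v²/2 − μ/r = (8676)²/2 − 9.918×10¹⁵/9.211×10⁷ = -7.004×10⁷ J/kg.
Since ε = −μ/(2a), a = −μ/(2ε) = 7.080×10⁷ m = 70803 km.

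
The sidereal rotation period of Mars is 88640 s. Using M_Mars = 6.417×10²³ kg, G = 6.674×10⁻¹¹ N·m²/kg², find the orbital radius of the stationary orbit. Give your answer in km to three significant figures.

r_sync ≈ 20400 km

μ = GM = 6.674×10⁻¹¹ × 6.417×10²³ = 4.283×10¹³ m³/s².
A synchronous orbit has period T, so by Kepler's third law a = (μT²/4π²)^(1/3).
μT²/4π² = 4.283×10¹³ × (8.864×10⁴)² / 39.48 = 8.524×10²¹ m³.
a = 2.043×10⁷ m = 20427 km.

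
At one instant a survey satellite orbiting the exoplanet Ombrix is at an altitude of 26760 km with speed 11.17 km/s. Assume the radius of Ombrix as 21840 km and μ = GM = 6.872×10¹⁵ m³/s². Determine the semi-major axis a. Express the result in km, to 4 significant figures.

a ≈ 43490 km

r = 21840 + 26760 = 48600 km = 4.860×10⁷ m.
Specific orbital energy ε = v²/2 − μ/r = (11170)²/2 − 6.872×10¹⁵/4.860×10⁷ = -7.901×10⁷ J/kg.
Since ε = −μ/(2a), a = −μ/(2ε) = 4.349×10⁷ m = 43486 km.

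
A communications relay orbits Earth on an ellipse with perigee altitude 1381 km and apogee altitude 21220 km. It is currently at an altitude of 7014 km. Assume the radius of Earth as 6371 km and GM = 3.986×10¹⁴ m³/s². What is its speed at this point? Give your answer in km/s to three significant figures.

r_p = 6371 + 1381 = 7752.0 km = 7.7520×10⁶ m.
r_a = 6371 + 21220 = 27591 km = 2.7591×10⁷ m.
r = 6371 + 7014 = 13385 km = 1.338×10⁷ m.
Semi-major axis a = (r_p + r_a)/2 = 17672 km = 1.767×10⁷ m.
Vis-viva: v² = μ(2/r − 1/a) = 3.986×10¹⁴ × (1.494×10⁻⁷ − 5.659×10⁻⁸) = 3.700×10⁷ m²/s².
v = 6083 m/s = 6.083 km/s.

v ≈ 6.08 km/s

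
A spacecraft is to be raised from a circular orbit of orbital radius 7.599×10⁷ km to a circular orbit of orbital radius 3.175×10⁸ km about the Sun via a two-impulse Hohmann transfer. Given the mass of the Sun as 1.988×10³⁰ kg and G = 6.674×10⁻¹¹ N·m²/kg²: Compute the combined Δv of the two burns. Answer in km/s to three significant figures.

μ = GM = 6.674×10⁻¹¹ × 1.988×10³⁰ = 1.327×10²⁰ m³/s².
r₁ = 7.599×10⁷ km = 7.599×10¹⁰ m.
r₂ = 3.175×10⁸ km = 3.175×10¹¹ m.
Transfer ellipse a_t = (r₁ + r₂)/2 = 1.967×10¹¹ m.
At r₁: circular v_c1 = √(μ/r₁) = 41790 m/s; transfer-perihelion v_p = √[μ(2/r₁ − 1/a_t)] = 53080 m/s.
Δv₁ = v_p − v_c1 = 11300 m/s.
At r₂: circular v_c2 = √(μ/r₂) = 20440 m/s; transfer-aphelion v_a = √[μ(2/r₂ − 1/a_t)] = 12700 m/s.
Δv₂ = v_c2 − v_a = 7738 m/s.
Total Δv = Δv₁ + Δv₂ = 19030 m/s = 19.03 km/s.

Δv_total ≈ 19.0 km/s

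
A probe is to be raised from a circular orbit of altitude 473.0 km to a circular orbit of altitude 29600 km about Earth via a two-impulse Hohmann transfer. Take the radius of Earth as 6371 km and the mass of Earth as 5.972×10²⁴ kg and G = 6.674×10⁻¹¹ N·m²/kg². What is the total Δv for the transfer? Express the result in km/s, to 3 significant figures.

Δv_total ≈ 3.71 km/s

μ = GM = 6.674×10⁻¹¹ × 5.972×10²⁴ = 3.986×10¹⁴ m³/s².
r₁ = 6371 + 473.0 = 6844.0 km = 6.8440×10⁶ m.
r₂ = 6371 + 29600 = 35971 km = 3.5971×10⁷ m.
Transfer ellipse a_t = (r₁ + r₂)/2 = 2.141×10⁷ m.
At r₁: circular v_c1 = √(μ/r₁) = 7631 m/s; transfer-perigee v_p = √[μ(2/r₁ − 1/a_t)] = 9892 m/s.
Δv₁ = v_p − v_c1 = 2261 m/s.
At r₂: circular v_c2 = √(μ/r₂) = 3329 m/s; transfer-apogee v_a = √[μ(2/r₂ − 1/a_t)] = 1882 m/s.
Δv₂ = v_c2 − v_a = 1447 m/s.
Total Δv = Δv₁ + Δv₂ = 3707 m/s = 3.707 km/s.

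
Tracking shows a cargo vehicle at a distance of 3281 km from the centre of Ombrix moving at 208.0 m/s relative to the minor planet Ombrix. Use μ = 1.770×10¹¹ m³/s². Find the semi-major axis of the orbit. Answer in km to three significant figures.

r = 3.281×10⁶ m.
Vis-viva rearranged: 1/a = 2/r − v²/μ = 6.096×10⁻⁷ − 2.444×10⁻⁷ = 3.651×10⁻⁷ m⁻¹.
a = 2.739×10⁶ m = 2738.7 km.

a ≈ 2740 km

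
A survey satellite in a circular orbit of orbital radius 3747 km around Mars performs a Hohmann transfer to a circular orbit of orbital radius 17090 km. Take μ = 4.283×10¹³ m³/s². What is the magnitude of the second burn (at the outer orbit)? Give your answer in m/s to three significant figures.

r₁ = 3747 km = 3.747×10⁶ m.
r₂ = 17090 km = 1.709×10⁷ m.
Transfer ellipse a_t = (r₁ + r₂)/2 = 1.042×10⁷ m.
At r₁: circular v_c1 = √(μ/r₁) = 3381 m/s; transfer-periapsis v_p = √[μ(2/r₁ − 1/a_t)] = 4330 m/s.
At r₂: circular v_c2 = √(μ/r₂) = 1583 m/s; transfer-apoapsis v_a = √[μ(2/r₂ − 1/a_t)] = 949.4 m/s.
Δv₂ = v_c2 − v_a = 633.7 m/s.

Δv ≈ 634 m/s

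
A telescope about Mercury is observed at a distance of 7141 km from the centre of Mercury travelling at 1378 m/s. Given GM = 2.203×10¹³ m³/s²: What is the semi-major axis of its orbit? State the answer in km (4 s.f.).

a ≈ 5158 km

r = 7.141×10⁶ m.
Specific orbital energy ε = v²/2 − μ/r = (1378)²/2 − 2.203×10¹³/7.141×10⁶ = -2.136×10⁶ J/kg.
Since ε = −μ/(2a), a = −μ/(2ε) = 5.158×10⁶ m = 5157.9 km.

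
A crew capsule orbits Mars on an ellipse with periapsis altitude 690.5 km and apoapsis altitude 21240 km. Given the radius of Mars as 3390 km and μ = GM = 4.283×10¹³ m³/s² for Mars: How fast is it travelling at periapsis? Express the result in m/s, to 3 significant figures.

r_p = 3390 + 690.5 = 4080.5 km = 4.0805×10⁶ m.
r_a = 3390 + 21240 = 24630 km = 2.4630×10⁷ m.
Semi-major axis a = (r_p + r_a)/2 = 14355 km = 1.436×10⁷ m.
Vis-viva: v² = μ(2/r − 1/a) = 4.283×10¹³ × (4.901×10⁻⁷ − 6.966×10⁻⁸) = 1.801×10⁷ m²/s².
v = 4244 m/s.

v ≈ 4240 m/s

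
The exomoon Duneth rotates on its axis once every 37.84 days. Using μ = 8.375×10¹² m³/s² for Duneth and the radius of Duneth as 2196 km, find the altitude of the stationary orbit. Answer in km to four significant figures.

T = 37.84 days = 3.269×10⁶ s.
A synchronous orbit has period T, so by Kepler's third law a = (μT²/4π²)^(1/3).
μT²/4π² = 8.375×10¹² × (3.269×10⁶)² / 39.48 = 2.268×10²⁴ m³.
a = 1.314×10⁸ m = 1.3138×10⁵ km.
Altitude h = a − R = 1.3138×10⁵ − 2196 = 1.2918×10⁵ km.

h_sync ≈ 1.292×10⁵ km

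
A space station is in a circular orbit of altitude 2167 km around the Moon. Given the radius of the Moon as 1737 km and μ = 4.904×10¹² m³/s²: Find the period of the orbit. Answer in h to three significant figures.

T ≈ 6.08 h

r = 1737 + 2167 = 3904.0 km = 3.9040×10⁶ m.
Kepler's third law: T = 2π√(r³/μ) = 2π√((3.904×10⁶)³ / 4.904×10¹²).
r³/μ = 1.213×10⁷ s², so T = 2π × 3.483×10³ = 2.189×10⁴ s.
Converting: 2.189×10⁴ s ÷ 3600 = 6.079 h.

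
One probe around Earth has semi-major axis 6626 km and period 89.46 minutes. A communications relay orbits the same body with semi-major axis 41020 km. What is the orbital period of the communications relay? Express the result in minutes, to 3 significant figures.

T₂ ≈ 1380 minutes

Kepler's third law: T² ∝ a³, so T₂ = T₁ (a₂/a₁)^(3/2).
a₂/a₁ = 6.191, (a₂/a₁)^(3/2) = 15.40.
T₂ = 89.46 × 15.40 = 1378 minutes.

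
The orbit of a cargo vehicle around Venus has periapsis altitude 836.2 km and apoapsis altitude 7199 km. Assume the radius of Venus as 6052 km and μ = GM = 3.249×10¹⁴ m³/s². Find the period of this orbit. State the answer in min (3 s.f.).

T ≈ 186 min

r_p = 6052 + 836.2 = 6888.2 km = 6.8882×10⁶ m.
r_a = 6052 + 7199 = 13251 km = 1.3251×10⁷ m.
Semi-major axis a = (r_p + r_a)/2 = (6888.2 + 13251)/2 = 10070 km = 1.007×10⁷ m.
By Kepler's third law T = 2π√(a³/μ) = 2π × 1.773×10³ = 1.114×10⁴ s.
= 185.6 min.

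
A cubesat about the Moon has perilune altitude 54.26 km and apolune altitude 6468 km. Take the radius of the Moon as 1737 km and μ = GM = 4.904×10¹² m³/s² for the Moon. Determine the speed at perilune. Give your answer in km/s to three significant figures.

r_p = 1737 + 54.26 = 1791.3 km = 1.7913×10⁶ m.
r_a = 1737 + 6468 = 8205.0 km = 8.2050×10⁶ m.
Semi-major axis a = (r_p + r_a)/2 = 4998.1 km = 4.998×10⁶ m.
Vis-viva: v² = μ(2/r − 1/a) = 4.904×10¹² × (1.117×10⁻⁶ − 2.001×10⁻⁷) = 4.494×10⁶ m²/s².
v = 2120 m/s = 2.120 km/s.

v ≈ 2.12 km/s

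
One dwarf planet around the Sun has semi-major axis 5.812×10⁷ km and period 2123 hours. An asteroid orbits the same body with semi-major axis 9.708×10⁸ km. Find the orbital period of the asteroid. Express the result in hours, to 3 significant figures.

Kepler's third law: T² ∝ a³, so T₂ = T₁ (a₂/a₁)^(3/2).
a₂/a₁ = 16.70, (a₂/a₁)^(3/2) = 68.27.
T₂ = 2123 × 68.27 = 1.449×10⁵ hours.

T₂ ≈ 1.45×10⁵ hours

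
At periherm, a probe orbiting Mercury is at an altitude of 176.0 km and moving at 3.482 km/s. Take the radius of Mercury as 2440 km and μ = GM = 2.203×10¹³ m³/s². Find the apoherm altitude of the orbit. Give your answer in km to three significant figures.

apoherm altitude ≈ 4280 km

r_p = 2440 + 176.0 = 2616.0 km = 2.616×10⁶ m.
Specific energy ε = v²/2 − μ/r = -2.359×10⁶ J/kg, so a = −μ/(2ε) = 4.669×10⁶ m.
The apsides satisfy r_p + r_a = 2a, so the apoherm radius is 2a − r_p = 6.722×10⁶ m = 6722.3 km.
Apoherm altitude = 6722.3 − 2440 = 4282.3 km.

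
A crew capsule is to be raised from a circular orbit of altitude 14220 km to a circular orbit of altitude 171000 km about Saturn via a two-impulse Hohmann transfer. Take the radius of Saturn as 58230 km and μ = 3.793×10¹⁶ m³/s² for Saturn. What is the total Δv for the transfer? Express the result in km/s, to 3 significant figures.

Δv_total ≈ 9.27 km/s

r₁ = 58230 + 14220 = 72450 km = 7.2450×10⁷ m.
r₂ = 58230 + 171000 = 229230 km = 2.2923×10⁸ m.
Transfer ellipse a_t = (r₁ + r₂)/2 = 1.508×10⁸ m.
At r₁: circular v_c1 = √(μ/r₁) = 22880 m/s; transfer-perikrone v_p = √[μ(2/r₁ − 1/a_t)] = 28210 m/s.
Δv₁ = v_p − v_c1 = 5326 m/s.
At r₂: circular v_c2 = √(μ/r₂) = 12860 m/s; transfer-apokrone v_a = √[μ(2/r₂ − 1/a_t)] = 8915 m/s.
Δv₂ = v_c2 − v_a = 3948 m/s.
Total Δv = Δv₁ + Δv₂ = 9274 m/s = 9.274 km/s.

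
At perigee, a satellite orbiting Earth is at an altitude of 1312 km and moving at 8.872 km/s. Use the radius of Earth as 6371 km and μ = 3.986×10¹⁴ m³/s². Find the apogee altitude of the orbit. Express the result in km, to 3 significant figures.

apogee altitude ≈ 17800 km

r_p = 6371 + 1312 = 7683.0 km = 7.683×10⁶ m.
Specific energy ε = v²/2 − μ/r = -1.252×10⁷ J/kg, so a = −μ/(2ε) = 1.591×10⁷ m.
The apsides satisfy r_p + r_a = 2a, so the apogee radius is 2a − r_p = 2.414×10⁷ m = 24142 km.
Apogee altitude = 24142 − 6371 = 17771 km.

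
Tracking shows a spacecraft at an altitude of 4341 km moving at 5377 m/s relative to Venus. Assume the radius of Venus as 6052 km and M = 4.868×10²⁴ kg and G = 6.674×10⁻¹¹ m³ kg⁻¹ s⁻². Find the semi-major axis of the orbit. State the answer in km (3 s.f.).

a ≈ 9670 km

μ = GM = 6.674×10⁻¹¹ × 4.868×10²⁴ = 3.249×10¹⁴ m³/s².
r = 6052 + 4341 = 10393 km = 1.039×10⁷ m.
Specific orbital energy ε = v²/2 − μ/r = (5377)²/2 − 3.249×10¹⁴/1.039×10⁷ = -1.680×10⁷ J/kg.
Since ε = −μ/(2a), a = −μ/(2ε) = 9.667×10⁶ m = 9666.8 km.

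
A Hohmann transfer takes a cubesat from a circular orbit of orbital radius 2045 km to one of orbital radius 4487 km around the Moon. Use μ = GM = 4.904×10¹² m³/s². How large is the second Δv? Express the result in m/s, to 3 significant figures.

Δv ≈ 218 m/s

r₁ = 2045 km = 2.045×10⁶ m.
r₂ = 4487 km = 4.487×10⁶ m.
Transfer ellipse a_t = (r₁ + r₂)/2 = 3.266×10⁶ m.
At r₁: circular v_c1 = √(μ/r₁) = 1549 m/s; transfer-perilune v_p = √[μ(2/r₁ − 1/a_t)] = 1815 m/s.
At r₂: circular v_c2 = √(μ/r₂) = 1045 m/s; transfer-apolune v_a = √[μ(2/r₂ − 1/a_t)] = 827.2 m/s.
Δv₂ = v_c2 − v_a = 218.2 m/s.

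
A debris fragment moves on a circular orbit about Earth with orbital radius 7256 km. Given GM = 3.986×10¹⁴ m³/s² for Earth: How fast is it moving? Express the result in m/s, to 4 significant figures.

v ≈ 7412 m/s

r = 7256 km = 7.256×10⁶ m.
For a circular orbit v = √(μ/r) = √(3.986×10¹⁴ / 7.256×10⁶) = √(5.493×10⁷) = 7412 m/s.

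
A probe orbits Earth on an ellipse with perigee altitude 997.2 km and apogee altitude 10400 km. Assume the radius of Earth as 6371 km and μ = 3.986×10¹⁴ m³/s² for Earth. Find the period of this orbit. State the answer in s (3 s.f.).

r_p = 6371 + 997.2 = 7368.2 km = 7.3682×10⁶ m.
r_a = 6371 + 10400 = 16771 km = 1.6771×10⁷ m.
Semi-major axis a = (r_p + r_a)/2 = (7368.2 + 16771)/2 = 12070 km = 1.207×10⁷ m.
By Kepler's third law T = 2π√(a³/μ) = 2π × 2.100×10³ = 1.320×10⁴ s.

T ≈ 13200 s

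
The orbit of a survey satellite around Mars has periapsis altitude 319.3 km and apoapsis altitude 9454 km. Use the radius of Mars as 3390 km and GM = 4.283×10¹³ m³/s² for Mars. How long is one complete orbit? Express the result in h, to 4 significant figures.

r_p = 3390 + 319.3 = 3709.3 km = 3.7093×10⁶ m.
r_a = 3390 + 9454 = 12844 km = 1.2844×10⁷ m.
Semi-major axis a = (r_p + r_a)/2 = (3709.3 + 12844)/2 = 8276.6 km = 8.277×10⁶ m.
By Kepler's third law T = 2π√(a³/μ) = 2π × 3.638×10³ = 2.286×10⁴ s.
= 6.350 h.

T ≈ 6.350 h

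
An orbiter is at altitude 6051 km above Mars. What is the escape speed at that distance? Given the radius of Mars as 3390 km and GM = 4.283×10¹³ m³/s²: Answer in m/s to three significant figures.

v_esc ≈ 3010 m/s

r = 3390 + 6051 = 9441.0 km = 9.4410×10⁶ m.
Escape speed v_esc = √(2μ/r) = √(2 × 4.283×10¹³ / 9.441×10⁶) = √(9.073×10⁶) = 3012 m/s.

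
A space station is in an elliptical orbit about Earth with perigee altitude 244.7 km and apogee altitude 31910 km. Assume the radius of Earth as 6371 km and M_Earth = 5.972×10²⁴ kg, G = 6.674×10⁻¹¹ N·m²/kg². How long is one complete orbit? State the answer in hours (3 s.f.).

T ≈ 9.30 hours

μ = GM = 6.674×10⁻¹¹ × 5.972×10²⁴ = 3.986×10¹⁴ m³/s².
r_p = 6371 + 244.7 = 6615.7 km = 6.6157×10⁶ m.
r_a = 6371 + 31910 = 38281 km = 3.8281×10⁷ m.
Semi-major axis a = (r_p + r_a)/2 = (6615.7 + 38281)/2 = 22448 km = 2.245×10⁷ m.
By Kepler's third law T = 2π√(a³/μ) = 2π × 5.328×10³ = 3.347×10⁴ s.
= 9.298 hours.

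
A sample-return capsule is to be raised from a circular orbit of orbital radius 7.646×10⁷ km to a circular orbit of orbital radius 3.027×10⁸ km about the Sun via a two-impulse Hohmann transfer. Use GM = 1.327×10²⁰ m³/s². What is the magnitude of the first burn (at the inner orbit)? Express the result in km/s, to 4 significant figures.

Δv ≈ 10.98 km/s

r₁ = 7.646×10⁷ km = 7.646×10¹⁰ m.
r₂ = 3.027×10⁸ km = 3.027×10¹¹ m.
Transfer ellipse a_t = (r₁ + r₂)/2 = 1.896×10¹¹ m.
At r₁: circular v_c1 = √(μ/r₁) = 41660 m/s; transfer-perihelion v_p = √[μ(2/r₁ − 1/a_t)] = 52640 m/s.
Δv₁ = v_p − v_c1 = 10980 m/s.
= 10.98 km/s.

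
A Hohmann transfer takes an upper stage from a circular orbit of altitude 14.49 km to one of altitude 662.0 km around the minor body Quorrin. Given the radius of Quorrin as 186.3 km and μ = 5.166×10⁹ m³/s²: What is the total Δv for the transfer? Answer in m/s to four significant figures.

Δv_total ≈ 73.34 m/s

r₁ = 186.3 + 14.49 = 200.79 km = 2.0079×10⁵ m.
r₂ = 186.3 + 662.0 = 848.30 km = 8.4830×10⁵ m.
Transfer ellipse a_t = (r₁ + r₂)/2 = 5.245×10⁵ m.
At r₁: circular v_c1 = √(μ/r₁) = 160.4 m/s; transfer-periapsis v_p = √[μ(2/r₁ − 1/a_t)] = 204.0 m/s.
Δv₁ = v_p − v_c1 = 43.58 m/s.
At r₂: circular v_c2 = √(μ/r₂) = 78.04 m/s; transfer-apoapsis v_a = √[μ(2/r₂ − 1/a_t)] = 48.28 m/s.
Δv₂ = v_c2 − v_a = 29.76 m/s.
Total Δv = Δv₁ + Δv₂ = 73.34 m/s.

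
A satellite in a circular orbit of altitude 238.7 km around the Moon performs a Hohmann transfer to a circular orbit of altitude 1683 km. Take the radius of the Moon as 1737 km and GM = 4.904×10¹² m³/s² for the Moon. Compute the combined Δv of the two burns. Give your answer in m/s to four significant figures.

Δv_total ≈ 371.1 m/s

r₁ = 1737 + 238.7 = 1975.7 km = 1.9757×10⁶ m.
r₂ = 1737 + 1683 = 3420.0 km = 3.4200×10⁶ m.
Transfer ellipse a_t = (r₁ + r₂)/2 = 2.698×10⁶ m.
At r₁: circular v_c1 = √(μ/r₁) = 1575 m/s; transfer-perilune v_p = √[μ(2/r₁ − 1/a_t)] = 1774 m/s.
Δv₁ = v_p − v_c1 = 198.4 m/s.
At r₂: circular v_c2 = √(μ/r₂) = 1197 m/s; transfer-apolune v_a = √[μ(2/r₂ − 1/a_t)] = 1025 m/s.
Δv₂ = v_c2 − v_a = 172.7 m/s.
Total Δv = Δv₁ + Δv₂ = 371.1 m/s.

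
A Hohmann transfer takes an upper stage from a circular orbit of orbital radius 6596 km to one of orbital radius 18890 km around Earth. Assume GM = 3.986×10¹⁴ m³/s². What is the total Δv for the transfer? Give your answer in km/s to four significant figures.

r₁ = 6596 km = 6.596×10⁶ m.
r₂ = 18890 km = 1.889×10⁷ m.
Transfer ellipse a_t = (r₁ + r₂)/2 = 1.274×10⁷ m.
At r₁: circular v_c1 = √(μ/r₁) = 7774 m/s; transfer-perigee v_p = √[μ(2/r₁ − 1/a_t)] = 9465 m/s.
Δv₁ = v_p − v_c1 = 1691 m/s.
At r₂: circular v_c2 = √(μ/r₂) = 4594 m/s; transfer-apogee v_a = √[μ(2/r₂ − 1/a_t)] = 3305 m/s.
Δv₂ = v_c2 − v_a = 1289 m/s.
Total Δv = Δv₁ + Δv₂ = 2980 m/s = 2.980 km/s.

Δv_total ≈ 2.980 km/s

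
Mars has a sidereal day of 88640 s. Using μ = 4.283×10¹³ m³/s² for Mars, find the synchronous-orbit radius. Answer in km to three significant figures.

r_sync ≈ 20400 km

A synchronous orbit has period T, so by Kepler's third law a = (μT²/4π²)^(1/3).
μT²/4π² = 4.283×10¹³ × (8.864×10⁴)² / 39.48 = 8.524×10²¹ m³.
a = 2.043×10⁷ m = 20428 km.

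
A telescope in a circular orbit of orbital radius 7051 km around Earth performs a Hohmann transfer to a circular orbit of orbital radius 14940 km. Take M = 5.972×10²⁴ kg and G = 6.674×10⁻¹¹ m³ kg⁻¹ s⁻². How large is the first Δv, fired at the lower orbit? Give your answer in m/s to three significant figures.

Δv ≈ 1250 m/s

μ = GM = 6.674×10⁻¹¹ × 5.972×10²⁴ = 3.986×10¹⁴ m³/s².
r₁ = 7051 km = 7.051×10⁶ m.
r₂ = 14940 km = 1.494×10⁷ m.
Transfer ellipse a_t = (r₁ + r₂)/2 = 1.100×10⁷ m.
At r₁: circular v_c1 = √(μ/r₁) = 7518 m/s; transfer-perigee v_p = √[μ(2/r₁ − 1/a_t)] = 8764 m/s.
Δv₁ = v_p − v_c1 = 1245 m/s.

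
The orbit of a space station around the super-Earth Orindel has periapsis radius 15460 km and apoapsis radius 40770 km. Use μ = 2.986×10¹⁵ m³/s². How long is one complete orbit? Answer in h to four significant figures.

T ≈ 4.761 h

Semi-major axis a = (r_p + r_a)/2 = (15460 + 40770)/2 = 28115 km = 2.812×10⁷ m.
By Kepler's third law T = 2π√(a³/μ) = 2π × 2.728×10³ = 1.714×10⁴ s.
= 4.761 h.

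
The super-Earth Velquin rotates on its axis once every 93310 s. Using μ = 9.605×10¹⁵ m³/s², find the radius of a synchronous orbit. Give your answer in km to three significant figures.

r_sync ≈ 1.28×10⁵ km

A synchronous orbit has period T, so by Kepler's third law a = (μT²/4π²)^(1/3).
μT²/4π² = 9.605×10¹⁵ × (9.331×10⁴)² / 39.48 = 2.118×10²⁴ m³.
a = 1.284×10⁸ m = 1.2843×10⁵ km.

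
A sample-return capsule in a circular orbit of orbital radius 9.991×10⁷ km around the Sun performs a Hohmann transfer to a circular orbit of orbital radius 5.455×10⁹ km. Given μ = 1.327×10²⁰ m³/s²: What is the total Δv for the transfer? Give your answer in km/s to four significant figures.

Δv_total ≈ 18.63 km/s

r₁ = 9.991×10⁷ km = 9.991×10¹⁰ m.
r₂ = 5.455×10⁹ km = 5.455×10¹² m.
Transfer ellipse a_t = (r₁ + r₂)/2 = 2.777×10¹² m.
At r₁: circular v_c1 = √(μ/r₁) = 36440 m/s; transfer-perihelion v_p = √[μ(2/r₁ − 1/a_t)] = 51070 m/s.
Δv₁ = v_p − v_c1 = 14630 m/s.
At r₂: circular v_c2 = √(μ/r₂) = 4932 m/s; transfer-aphelion v_a = √[μ(2/r₂ − 1/a_t)] = 935.4 m/s.
Δv₂ = v_c2 − v_a = 3997 m/s.
Total Δv = Δv₁ + Δv₂ = 18630 m/s = 18.63 km/s.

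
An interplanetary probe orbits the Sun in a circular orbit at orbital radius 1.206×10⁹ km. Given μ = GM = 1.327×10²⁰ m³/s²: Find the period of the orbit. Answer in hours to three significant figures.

T ≈ 201000 hours

r = 1.206×10⁹ km = 1.206×10¹² m.
Kepler's third law: T = 2π√(r³/μ) = 2π√((1.206×10¹²)³ / 1.327×10²⁰).
r³/μ = 1.322×10¹⁶ s², so T = 2π × 1.150×10⁸ = 7.224×10⁸ s.
Converting: 7.224×10⁸ s ÷ 3600 = 2.007×10⁵ hours.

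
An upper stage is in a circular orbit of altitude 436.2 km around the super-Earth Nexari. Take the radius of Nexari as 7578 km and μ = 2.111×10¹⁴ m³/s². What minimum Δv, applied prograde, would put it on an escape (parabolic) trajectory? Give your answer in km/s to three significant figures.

r = 7578 + 436.2 = 8014.2 km = 8.0142×10⁶ m.
Circular speed v_c = √(μ/r) = 5132 m/s.
Escape speed v_esc = √(2μ/r) = √2 × v_c = 7258 m/s.
Δv = v_esc − v_c = 2126 m/s = 2.126 km/s.

Δv ≈ 2.13 km/s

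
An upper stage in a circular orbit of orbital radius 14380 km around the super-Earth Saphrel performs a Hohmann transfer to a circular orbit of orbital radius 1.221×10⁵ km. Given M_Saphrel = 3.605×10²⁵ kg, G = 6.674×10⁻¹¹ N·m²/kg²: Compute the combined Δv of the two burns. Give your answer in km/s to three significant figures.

Δv_total ≈ 6.77 km/s

μ = GM = 6.674×10⁻¹¹ × 3.605×10²⁵ = 2.406×10¹⁵ m³/s².
r₁ = 14380 km = 1.438×10⁷ m.
r₂ = 1.221×10⁵ km = 1.221×10⁸ m.
Transfer ellipse a_t = (r₁ + r₂)/2 = 6.824×10⁷ m.
At r₁: circular v_c1 = √(μ/r₁) = 12930 m/s; transfer-periapsis v_p = √[μ(2/r₁ − 1/a_t)] = 17300 m/s.
Δv₁ = v_p − v_c1 = 4367 m/s.
At r₂: circular v_c2 = √(μ/r₂) = 4439 m/s; transfer-apoapsis v_a = √[μ(2/r₂ − 1/a_t)] = 2038 m/s.
Δv₂ = v_c2 − v_a = 2401 m/s.
Total Δv = Δv₁ + Δv₂ = 6769 m/s = 6.769 km/s.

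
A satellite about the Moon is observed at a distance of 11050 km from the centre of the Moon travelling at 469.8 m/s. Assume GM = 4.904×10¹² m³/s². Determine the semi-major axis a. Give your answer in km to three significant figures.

a ≈ 7350 km

r = 1.105×10⁷ m.
Specific orbital energy ε = v²/2 − μ/r = (469.8)²/2 − 4.904×10¹²/1.105×10⁷ = -3.334×10⁵ J/kg.
Since ε = −μ/(2a), a = −μ/(2ε) = 7.354×10⁶ m = 7353.5 km.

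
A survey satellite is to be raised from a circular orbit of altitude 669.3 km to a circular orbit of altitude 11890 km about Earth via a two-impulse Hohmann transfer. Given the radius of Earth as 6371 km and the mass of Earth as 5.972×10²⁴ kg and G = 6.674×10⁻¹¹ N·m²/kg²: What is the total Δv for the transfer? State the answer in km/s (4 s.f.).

Δv_total ≈ 2.702 km/s

μ = GM = 6.674×10⁻¹¹ × 5.972×10²⁴ = 3.986×10¹⁴ m³/s².
r₁ = 6371 + 669.3 = 7040.3 km = 7.0403×10⁶ m.
r₂ = 6371 + 11890 = 18261 km = 1.8261×10⁷ m.
Transfer ellipse a_t = (r₁ + r₂)/2 = 1.265×10⁷ m.
At r₁: circular v_c1 = √(μ/r₁) = 7524 m/s; transfer-perigee v_p = √[μ(2/r₁ − 1/a_t)] = 9040 m/s.
Δv₁ = v_p − v_c1 = 1516 m/s.
At r₂: circular v_c2 = √(μ/r₂) = 4672 m/s; transfer-apogee v_a = √[μ(2/r₂ − 1/a_t)] = 3485 m/s.
Δv₂ = v_c2 − v_a = 1187 m/s.
Total Δv = Δv₁ + Δv₂ = 2702 m/s = 2.702 km/s.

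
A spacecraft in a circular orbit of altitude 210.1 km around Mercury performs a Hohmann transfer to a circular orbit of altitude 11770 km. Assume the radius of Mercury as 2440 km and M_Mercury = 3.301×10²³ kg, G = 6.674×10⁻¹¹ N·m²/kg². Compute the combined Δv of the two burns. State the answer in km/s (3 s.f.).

Δv_total ≈ 1.41 km/s

μ = GM = 6.674×10⁻¹¹ × 3.301×10²³ = 2.203×10¹³ m³/s².
r₁ = 2440 + 210.1 = 2650.1 km = 2.6501×10⁶ m.
r₂ = 2440 + 11770 = 14210 km = 1.4210×10⁷ m.
Transfer ellipse a_t = (r₁ + r₂)/2 = 8.430×10⁶ m.
At r₁: circular v_c1 = √(μ/r₁) = 2883 m/s; transfer-periherm v_p = √[μ(2/r₁ − 1/a_t)] = 3743 m/s.
Δv₁ = v_p − v_c1 = 860.1 m/s.
At r₂: circular v_c2 = √(μ/r₂) = 1245 m/s; transfer-apoherm v_a = √[μ(2/r₂ − 1/a_t)] = 698.1 m/s.
Δv₂ = v_c2 − v_a = 547.0 m/s.
Total Δv = Δv₁ + Δv₂ = 1407 m/s = 1.407 km/s.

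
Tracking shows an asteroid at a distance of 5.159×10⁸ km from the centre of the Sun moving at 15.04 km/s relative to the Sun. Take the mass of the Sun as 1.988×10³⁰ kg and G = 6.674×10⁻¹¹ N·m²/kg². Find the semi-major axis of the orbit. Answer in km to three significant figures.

μ = GM = 6.674×10⁻¹¹ × 1.988×10³⁰ = 1.327×10²⁰ m³/s².
r = 5.159×10¹¹ m.
Vis-viva rearranged: 1/a = 2/r − v²/μ = 3.877×10⁻¹² − 1.705×10⁻¹² = 2.172×10⁻¹² m⁻¹.
a = 4.604×10¹¹ m = 4.6044×10⁸ km.

a ≈ 4.60×10⁸ km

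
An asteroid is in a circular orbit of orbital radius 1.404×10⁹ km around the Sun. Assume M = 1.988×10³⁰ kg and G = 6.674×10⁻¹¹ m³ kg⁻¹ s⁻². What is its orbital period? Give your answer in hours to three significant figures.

T ≈ 252000 hours

μ = GM = 6.674×10⁻¹¹ × 1.988×10³⁰ = 1.327×10²⁰ m³/s².
r = 1.404×10⁹ km = 1.404×10¹² m.
Kepler's third law: T = 2π√(r³/μ) = 2π√((1.404×10¹²)³ / 1.327×10²⁰).
r³/μ = 2.086×10¹⁶ s², so T = 2π × 1.444×10⁸ = 9.075×10⁸ s.
Converting: 9.075×10⁸ s ÷ 3600 = 2.521×10⁵ hours.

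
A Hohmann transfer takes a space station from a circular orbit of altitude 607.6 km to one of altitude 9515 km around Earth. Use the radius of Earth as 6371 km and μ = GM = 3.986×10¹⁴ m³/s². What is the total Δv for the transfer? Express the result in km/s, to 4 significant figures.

Δv_total ≈ 2.447 km/s

r₁ = 6371 + 607.6 = 6978.6 km = 6.9786×10⁶ m.
r₂ = 6371 + 9515 = 15886 km = 1.5886×10⁷ m.
Transfer ellipse a_t = (r₁ + r₂)/2 = 1.143×10⁷ m.
At r₁: circular v_c1 = √(μ/r₁) = 7558 m/s; transfer-perigee v_p = √[μ(2/r₁ − 1/a_t)] = 8909 m/s.
Δv₁ = v_p − v_c1 = 1351 m/s.
At r₂: circular v_c2 = √(μ/r₂) = 5009 m/s; transfer-apogee v_a = √[μ(2/r₂ − 1/a_t)] = 3914 m/s.
Δv₂ = v_c2 − v_a = 1095 m/s.
Total Δv = Δv₁ + Δv₂ = 2447 m/s = 2.447 km/s.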